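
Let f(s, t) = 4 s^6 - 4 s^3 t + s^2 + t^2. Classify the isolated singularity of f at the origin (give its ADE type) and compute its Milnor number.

The Hessian of f at 0 has rank 2. Corank 0: nondegenerate Morse point, so A_1.

Type A_1, Milnor number mu = 1.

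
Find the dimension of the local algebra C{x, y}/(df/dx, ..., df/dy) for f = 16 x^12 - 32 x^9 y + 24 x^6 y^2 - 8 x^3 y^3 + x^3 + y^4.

The Hessian of f at 0 has rank 0. Corank 2; j^3 = x^3 is a perfect cube, so E-series; the 4-jet and mu = 6 give E_6.

6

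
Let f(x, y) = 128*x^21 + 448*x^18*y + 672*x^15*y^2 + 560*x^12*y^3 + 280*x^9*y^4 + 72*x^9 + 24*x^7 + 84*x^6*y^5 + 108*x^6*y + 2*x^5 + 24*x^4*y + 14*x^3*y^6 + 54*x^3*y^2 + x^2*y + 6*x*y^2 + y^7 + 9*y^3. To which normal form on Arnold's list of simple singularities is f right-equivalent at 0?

The Hessian of f at 0 has rank 0. Corank 2; j^3 = y*(x + 3*y)^2 has shape L^2 M (L != M), so D-series; mu = 8 gives D_8.

D8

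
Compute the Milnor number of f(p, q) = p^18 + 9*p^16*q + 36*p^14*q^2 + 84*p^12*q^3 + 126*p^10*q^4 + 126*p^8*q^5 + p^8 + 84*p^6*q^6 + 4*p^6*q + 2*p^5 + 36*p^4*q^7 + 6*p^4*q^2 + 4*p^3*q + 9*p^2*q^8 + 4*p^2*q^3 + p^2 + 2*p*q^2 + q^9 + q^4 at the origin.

The Hessian of f at 0 is [[2, 0], [0, 0]] with rank 1, so corank 1. A Groebner basis of the Jacobian ideal J(f) in C{p,q} is {p*q^3 - p/2 - q^2/2, p^2 + 2*p*q^2 + q^4, p^3 - p*q/2 - q^3/2, p^2*q + p/2 + q^2/2}; counting standard monomials gives mu = 8. Corank 1: A-series; mu = 8 gives A_8.

8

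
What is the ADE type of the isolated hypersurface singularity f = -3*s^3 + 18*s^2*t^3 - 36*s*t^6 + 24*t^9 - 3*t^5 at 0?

The Hessian of f at 0 is [[0, 0], [0, 0]] with rank 0, so corank 2. A Groebner basis of the Jacobian ideal J(f) in C{s,t} is {-s^2/4 + s*t^3, t^4, s^3, s^2*t}; counting standard monomials gives mu = 8. Corank 2; j^3 = -3*s^3 is a perfect cube, so E-series; the 5-jet and mu = 8 give E_8.

E8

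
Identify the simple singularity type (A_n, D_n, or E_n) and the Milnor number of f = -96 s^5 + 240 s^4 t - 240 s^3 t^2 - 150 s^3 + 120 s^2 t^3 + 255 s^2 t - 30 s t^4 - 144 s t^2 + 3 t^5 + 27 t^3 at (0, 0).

The Hessian of f at 0 is [[0, 0], [0, 0]] with rank 0, so corank 2. A Groebner basis of the Jacobian ideal J(f) in C{s,t} is {-625*s*t/2 + t^4 + 375*t^2/2, s*t^2 - 3*t^3/5, s^2 - 11*s*t/10 + 3*t^2/10}; counting standard monomials gives mu = 6. Corank 2; j^3 = -3*(2*s - t)*(5*s - 3*t)^2 has shape L^2 M (L != M), so D-series; mu = 6 gives D_6.

Type D6, Milnor number mu = 6.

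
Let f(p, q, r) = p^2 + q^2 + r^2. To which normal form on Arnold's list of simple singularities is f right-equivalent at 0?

The Hessian of f at 0 has rank 3. Corank 0: nondegenerate Morse point, so A_1.

A1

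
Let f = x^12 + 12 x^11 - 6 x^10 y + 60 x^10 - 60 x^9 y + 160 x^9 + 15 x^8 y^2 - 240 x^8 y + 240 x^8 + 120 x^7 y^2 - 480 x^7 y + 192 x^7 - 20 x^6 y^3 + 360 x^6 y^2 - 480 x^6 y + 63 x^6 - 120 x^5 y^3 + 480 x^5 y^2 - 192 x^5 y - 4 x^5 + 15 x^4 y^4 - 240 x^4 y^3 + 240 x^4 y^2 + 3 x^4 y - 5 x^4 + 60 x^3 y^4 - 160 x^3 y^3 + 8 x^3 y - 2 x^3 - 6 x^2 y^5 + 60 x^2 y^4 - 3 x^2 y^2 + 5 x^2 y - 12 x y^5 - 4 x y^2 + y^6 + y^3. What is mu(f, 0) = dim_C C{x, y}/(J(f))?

7

The Hessian of f at 0 is [[0, 0], [0, 0]] with rank 0, so corank 2. A Groebner basis of the Jacobian ideal J(f) in C{x,y} is {-17*x^2/21 + 32*x*y/21 + y^4 - 2*y^3/21 - 5*y^2/7, x^3 + 11*x^2/7 - 17*x*y/7 - 2*y^3/7 + 6*y^2/7, x^2*y + 8*x^2/7 - 13*x*y/7 - 4*y^3/7 + 5*y^2/7, 13*x^2/21 + x*y^2 - 22*x*y/21 - 17*y^3/21 + 3*y^2/7}; counting standard monomials gives mu = 7. Corank 2; j^3 = -(x - y)^2*(2*x - y) has shape L^2 M (L != M), so D-series; mu = 7 gives D_7.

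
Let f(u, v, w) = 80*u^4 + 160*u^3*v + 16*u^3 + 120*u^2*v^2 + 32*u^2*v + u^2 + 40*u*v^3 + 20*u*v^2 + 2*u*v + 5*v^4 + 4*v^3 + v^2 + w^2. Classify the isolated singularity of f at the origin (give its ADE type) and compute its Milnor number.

Type A3, Milnor number mu = 3.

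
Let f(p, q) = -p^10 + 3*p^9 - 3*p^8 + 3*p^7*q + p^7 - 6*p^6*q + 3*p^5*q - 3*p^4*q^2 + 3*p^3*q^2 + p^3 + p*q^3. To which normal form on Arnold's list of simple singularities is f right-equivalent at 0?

The Hessian of f at 0 has rank 0. Corank 2; j^3 = p^3 is a perfect cube, so E-series; the 4-jet and mu = 7 give E_7.

E_{7}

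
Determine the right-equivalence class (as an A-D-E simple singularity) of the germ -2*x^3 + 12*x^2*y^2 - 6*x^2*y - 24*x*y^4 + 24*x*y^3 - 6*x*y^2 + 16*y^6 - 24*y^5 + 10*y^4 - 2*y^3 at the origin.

The Hessian of f at 0 has rank 0. Corank 2; j^3 = -2*(x + y)^3 is a perfect cube, so E-series; the 4-jet and mu = 6 give E_6.

E6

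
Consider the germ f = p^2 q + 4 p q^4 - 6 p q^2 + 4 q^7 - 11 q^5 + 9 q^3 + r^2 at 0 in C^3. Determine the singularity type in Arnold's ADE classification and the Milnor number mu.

Type D_{6}, Milnor number mu = 6.

The Hessian of f at 0 has rank 1. Corank 2; j^3 = q*(p - 3*q)^2 has shape L^2 M (L != M), so D-series; mu = 6 gives D_6.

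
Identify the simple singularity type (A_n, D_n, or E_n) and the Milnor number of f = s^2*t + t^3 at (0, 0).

The Hessian of f at 0 has rank 0. Corank 2; j^3 = t*(s^2 + t^2) splits into three distinct lines over C (the quadratic factor has nonzero discriminant), so D_4.

Type D_4, Milnor number mu = 4.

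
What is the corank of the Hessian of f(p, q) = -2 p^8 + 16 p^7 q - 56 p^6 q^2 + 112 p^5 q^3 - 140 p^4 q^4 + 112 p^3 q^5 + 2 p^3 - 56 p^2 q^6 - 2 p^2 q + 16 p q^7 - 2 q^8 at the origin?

The Hessian at 0 is [[0, 0], [0, 0]] of rank 0; hence corank 2.

2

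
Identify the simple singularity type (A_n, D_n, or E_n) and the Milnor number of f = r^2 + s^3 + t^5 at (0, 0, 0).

Type E_8, Milnor number mu = 8.

The Hessian of f at 0 is [[0, 0, 0], [0, 0, 0], [0, 0, 2]] with rank 1, so corank 2. A Groebner basis of the Jacobian ideal J(f) in C{s,t,r} is {t^4, s^2, r}; counting standard monomials gives mu = 8. Corank 2; j^3 = s^3 is a perfect cube, so E-series; the 5-jet and mu = 8 give E_8.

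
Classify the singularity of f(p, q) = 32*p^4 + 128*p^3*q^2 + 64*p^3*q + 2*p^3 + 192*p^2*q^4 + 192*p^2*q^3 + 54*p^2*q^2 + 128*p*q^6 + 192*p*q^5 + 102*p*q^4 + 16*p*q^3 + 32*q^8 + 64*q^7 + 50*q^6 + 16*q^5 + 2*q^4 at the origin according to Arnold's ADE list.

The Hessian of f at 0 has rank 0. Corank 2; j^3 = 2*p^3 is a perfect cube, so E-series; the 4-jet and mu = 6 give E_6.

E_6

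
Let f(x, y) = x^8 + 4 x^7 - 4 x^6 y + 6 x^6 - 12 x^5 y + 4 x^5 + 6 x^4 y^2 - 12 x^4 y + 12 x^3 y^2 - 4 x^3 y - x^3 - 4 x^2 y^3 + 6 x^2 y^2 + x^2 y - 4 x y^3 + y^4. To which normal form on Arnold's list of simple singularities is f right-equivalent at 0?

The Hessian of f at 0 has rank 0. Corank 2; j^3 = -x^2*(x - y) has shape L^2 M (L != M), so D-series; mu = 5 gives D_5.

D_{5}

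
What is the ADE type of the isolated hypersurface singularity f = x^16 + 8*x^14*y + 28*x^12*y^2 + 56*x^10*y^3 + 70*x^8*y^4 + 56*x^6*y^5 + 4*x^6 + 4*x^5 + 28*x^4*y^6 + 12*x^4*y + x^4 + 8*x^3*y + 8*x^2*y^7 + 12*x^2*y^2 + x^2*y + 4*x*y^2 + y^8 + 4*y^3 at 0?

The Hessian of f at 0 has rank 0. Corank 2; j^3 = y*(x + 2*y)^2 has shape L^2 M (L != M), so D-series; mu = 9 gives D_9.

D9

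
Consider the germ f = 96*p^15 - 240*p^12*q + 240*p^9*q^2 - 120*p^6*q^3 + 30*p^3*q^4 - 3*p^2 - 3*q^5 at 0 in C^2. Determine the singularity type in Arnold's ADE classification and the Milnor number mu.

Type A4, Milnor number mu = 4.

The Hessian of f at 0 has rank 1. Corank 1: A-series; mu = 4 gives A_4.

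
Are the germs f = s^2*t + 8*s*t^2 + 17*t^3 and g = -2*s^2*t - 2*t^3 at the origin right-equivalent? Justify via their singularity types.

Yes.

The Hessian of f at 0 is [[0, 0], [0, 0]] with rank 0, so corank 2. A Groebner basis of the Jacobian ideal J(f) in C{s,t} is {t^3, s^2 - 13*t^2, s*t + 4*t^2}; counting standard monomials gives mu = 4. Corank 2; j^3 = t*(s^2 + 8*s*t + 17*t^2) splits into three distinct lines over C (the quadratic factor has nonzero discriminant), so D_4. The Hessian of g at 0 is [[0, 0], [0, 0]] with rank 0, so corank 2. A Groebner basis of the Jacobian ideal J(g) in C{s,t} is {t^3, s^2 + 3*t^2, s*t}; counting standard monomials gives mu = 4. Corank 2; j^3 = -2*t*(s^2 + t^2) splits into three distinct lines over C (the quadratic factor has nonzero discriminant), so D_4. Both have type D_4, hence right-equivalent.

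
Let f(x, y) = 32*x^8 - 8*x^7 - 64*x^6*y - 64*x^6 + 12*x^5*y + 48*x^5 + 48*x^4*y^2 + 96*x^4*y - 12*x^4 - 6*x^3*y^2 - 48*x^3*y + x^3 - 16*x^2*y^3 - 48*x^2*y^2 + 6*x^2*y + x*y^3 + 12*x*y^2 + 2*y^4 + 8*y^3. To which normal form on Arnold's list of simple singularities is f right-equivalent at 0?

E_{7}

The Hessian of f at 0 has rank 0. Corank 2; j^3 = (x + 2*y)^3 is a perfect cube, so E-series; the 4-jet and mu = 7 give E_7.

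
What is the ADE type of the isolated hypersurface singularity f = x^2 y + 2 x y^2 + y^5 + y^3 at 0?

The Hessian of f at 0 has rank 0. Corank 2; j^3 = y*(x + y)^2 has shape L^2 M (L != M), so D-series; mu = 6 gives D_6.

D6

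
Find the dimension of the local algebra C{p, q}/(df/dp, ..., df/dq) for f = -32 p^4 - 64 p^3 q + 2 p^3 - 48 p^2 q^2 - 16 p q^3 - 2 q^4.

6

The Hessian of f at 0 has rank 0. Corank 2; j^3 = 2*p^3 is a perfect cube, so E-series; the 4-jet and mu = 6 give E_6.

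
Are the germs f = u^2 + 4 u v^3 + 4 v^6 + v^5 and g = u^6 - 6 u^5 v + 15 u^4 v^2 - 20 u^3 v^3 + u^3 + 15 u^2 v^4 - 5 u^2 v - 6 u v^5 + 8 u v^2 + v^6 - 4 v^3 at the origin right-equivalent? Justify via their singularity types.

The Hessian of f at 0 has rank 1. Corank 1: A-series; mu = 4 gives A_4. The Hessian of g at 0 has rank 0. Corank 2; j^3 = (u - 2*v)^2*(u - v) has shape L^2 M (L != M), so D-series; mu = 7 gives D_7. f is A_4 but g is D_7, hence not right-equivalent.

No.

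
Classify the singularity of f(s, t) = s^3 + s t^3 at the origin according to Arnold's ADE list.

E_7

The Hessian of f at 0 has rank 0. Corank 2; j^3 = s^3 is a perfect cube, so E-series; the 4-jet and mu = 7 give E_7.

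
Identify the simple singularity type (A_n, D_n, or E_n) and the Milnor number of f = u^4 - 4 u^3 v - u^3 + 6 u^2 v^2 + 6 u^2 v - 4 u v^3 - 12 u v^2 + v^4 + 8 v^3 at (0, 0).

Type E6, Milnor number mu = 6.

The Hessian of f at 0 is [[0, 0], [0, 0]] with rank 0, so corank 2. A Groebner basis of the Jacobian ideal J(f) in C{u,v} is {v^4, u*v^2 - 5*v^3/3, u^2 - 4*u*v + 4*v^2}; counting standard monomials gives mu = 6. Corank 2; j^3 = -(u - 2*v)^3 is a perfect cube, so E-series; the 4-jet and mu = 6 give E_6.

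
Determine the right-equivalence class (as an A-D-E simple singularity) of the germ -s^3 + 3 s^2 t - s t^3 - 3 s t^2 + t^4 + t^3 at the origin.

E_{7}

The Hessian of f at 0 is [[0, 0], [0, 0]] with rank 0, so corank 2. A Groebner basis of the Jacobian ideal J(f) in C{s,t} is {s^3 - 3*s^2*t - 6*s^2 + 12*s*t - 6*t^2, 3*s^2 + s*t^2 - 6*s*t + 3*t^2, 3*s^2 - 6*s*t + t^3 + 3*t^2}; counting standard monomials gives mu = 7. Corank 2; j^3 = -(s - t)^3 is a perfect cube, so E-series; the 4-jet and mu = 7 give E_7.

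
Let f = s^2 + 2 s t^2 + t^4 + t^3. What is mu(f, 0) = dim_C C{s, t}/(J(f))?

2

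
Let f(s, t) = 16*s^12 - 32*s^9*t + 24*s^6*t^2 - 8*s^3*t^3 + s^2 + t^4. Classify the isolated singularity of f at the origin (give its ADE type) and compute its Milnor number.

The Hessian of f at 0 has rank 1. Corank 1: A-series; mu = 3 gives A_3.

Type A_{3}, Milnor number mu = 3.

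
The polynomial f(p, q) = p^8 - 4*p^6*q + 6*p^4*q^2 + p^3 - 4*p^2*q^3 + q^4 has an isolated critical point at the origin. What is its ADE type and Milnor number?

The Hessian of f at 0 is [[0, 0], [0, 0]] with rank 0, so corank 2. A Groebner basis of the Jacobian ideal J(f) in C{p,q} is {q^3, p^2}; counting standard monomials gives mu = 6. Corank 2; j^3 = p^3 is a perfect cube, so E-series; the 4-jet and mu = 6 give E_6.

Type E6, Milnor number mu = 6.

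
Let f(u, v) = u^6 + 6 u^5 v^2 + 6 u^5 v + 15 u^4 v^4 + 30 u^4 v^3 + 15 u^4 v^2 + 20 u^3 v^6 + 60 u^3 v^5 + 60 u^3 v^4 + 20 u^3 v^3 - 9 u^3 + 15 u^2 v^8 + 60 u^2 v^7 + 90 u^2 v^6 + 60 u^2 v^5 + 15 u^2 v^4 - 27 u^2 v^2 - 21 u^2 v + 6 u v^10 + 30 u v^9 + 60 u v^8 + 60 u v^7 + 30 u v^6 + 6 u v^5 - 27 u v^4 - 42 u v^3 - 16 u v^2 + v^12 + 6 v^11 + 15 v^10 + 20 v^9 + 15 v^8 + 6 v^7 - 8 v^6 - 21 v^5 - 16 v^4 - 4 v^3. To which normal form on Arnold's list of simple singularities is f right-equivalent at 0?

D7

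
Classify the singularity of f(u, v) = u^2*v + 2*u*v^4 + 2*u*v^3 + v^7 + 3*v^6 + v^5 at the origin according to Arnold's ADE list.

D_{7}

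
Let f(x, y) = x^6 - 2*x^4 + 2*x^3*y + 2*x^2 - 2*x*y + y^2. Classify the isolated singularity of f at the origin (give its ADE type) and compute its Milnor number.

Type A_1, Milnor number mu = 1.

The Hessian of f at 0 is [[4, -2], [-2, 2]] with rank 2, so corank 0. A Groebner basis of the Jacobian ideal J(f) in C{x,y} is {x, y}; counting standard monomials gives mu = 1. Corank 0: nondegenerate Morse point, so A_1.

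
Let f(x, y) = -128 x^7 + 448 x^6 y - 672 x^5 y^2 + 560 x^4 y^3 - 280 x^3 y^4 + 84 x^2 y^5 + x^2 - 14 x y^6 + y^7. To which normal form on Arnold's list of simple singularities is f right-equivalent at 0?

The Hessian of f at 0 has rank 1. Corank 1: A-series; mu = 6 gives A_6.

A_{6}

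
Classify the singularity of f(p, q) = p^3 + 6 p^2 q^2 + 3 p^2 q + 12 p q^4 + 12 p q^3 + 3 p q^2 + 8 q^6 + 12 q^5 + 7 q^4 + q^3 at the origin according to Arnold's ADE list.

E_{6}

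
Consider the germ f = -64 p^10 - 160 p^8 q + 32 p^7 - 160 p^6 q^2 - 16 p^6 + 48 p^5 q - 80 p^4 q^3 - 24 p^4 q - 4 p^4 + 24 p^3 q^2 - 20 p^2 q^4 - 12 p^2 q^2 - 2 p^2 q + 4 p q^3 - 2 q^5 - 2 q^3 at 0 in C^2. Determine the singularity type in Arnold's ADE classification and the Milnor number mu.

Type D_{4}, Milnor number mu = 4.

The Hessian of f at 0 has rank 0. Corank 2; j^3 = -2*q*(p^2 + q^2) splits into three distinct lines over C (the quadratic factor has nonzero discriminant), so D_4.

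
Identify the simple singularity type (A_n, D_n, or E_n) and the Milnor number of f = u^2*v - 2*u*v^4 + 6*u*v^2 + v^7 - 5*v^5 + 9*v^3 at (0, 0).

Type D_{6}, Milnor number mu = 6.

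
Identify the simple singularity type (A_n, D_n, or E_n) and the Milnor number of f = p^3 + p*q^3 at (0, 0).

The Hessian of f at 0 is [[0, 0], [0, 0]] with rank 0, so corank 2. A Groebner basis of the Jacobian ideal J(f) in C{p,q} is {p^3, p*q^2, 3*p^2 + q^3}; counting standard monomials gives mu = 7. Corank 2; j^3 = p^3 is a perfect cube, so E-series; the 4-jet and mu = 7 give E_7.

Type E7, Milnor number mu = 7.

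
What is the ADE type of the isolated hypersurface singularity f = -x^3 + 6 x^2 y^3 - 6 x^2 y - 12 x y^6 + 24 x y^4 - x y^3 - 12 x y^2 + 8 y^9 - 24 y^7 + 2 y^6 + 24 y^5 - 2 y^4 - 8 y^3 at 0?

The Hessian of f at 0 has rank 0. Corank 2; j^3 = -(x + 2*y)^3 is a perfect cube, so E-series; the 4-jet and mu = 7 give E_7.

E_{7}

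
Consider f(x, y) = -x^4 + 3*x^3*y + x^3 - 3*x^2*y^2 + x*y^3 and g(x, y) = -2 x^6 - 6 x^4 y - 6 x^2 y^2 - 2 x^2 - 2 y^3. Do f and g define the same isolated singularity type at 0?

No.

The Hessian of f at 0 is [[0, 0], [0, 0]] with rank 0, so corank 2. A Groebner basis of the Jacobian ideal J(f) in C{x,y} is {3*x^2 + y^4 + y^3, x^3, x^2*y - x^2 - y^3/3, -2*x^2 + x*y^2 - 2*y^3/3}; counting standard monomials gives mu = 7. Corank 2; j^3 = x^3 is a perfect cube, so E-series; the 4-jet and mu = 7 give E_7. The Hessian of g at 0 is [[-4, 0], [0, 0]] with rank 1, so corank 1. A Groebner basis of the Jacobian ideal J(g) in C{x,y} is {y^2, x}; counting standard monomials gives mu = 2. Corank 1: A-series; mu = 2 gives A_2. f is E_7 but g is A_2, hence not right-equivalent.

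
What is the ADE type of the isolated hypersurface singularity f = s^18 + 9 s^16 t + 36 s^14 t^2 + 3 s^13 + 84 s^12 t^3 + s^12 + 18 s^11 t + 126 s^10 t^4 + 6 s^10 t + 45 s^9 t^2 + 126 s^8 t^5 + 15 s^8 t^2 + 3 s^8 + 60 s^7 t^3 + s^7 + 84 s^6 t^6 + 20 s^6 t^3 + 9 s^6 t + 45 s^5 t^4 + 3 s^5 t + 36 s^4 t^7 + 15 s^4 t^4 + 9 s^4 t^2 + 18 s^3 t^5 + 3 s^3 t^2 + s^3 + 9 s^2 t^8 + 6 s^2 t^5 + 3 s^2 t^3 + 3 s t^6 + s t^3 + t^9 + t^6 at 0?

E_{7}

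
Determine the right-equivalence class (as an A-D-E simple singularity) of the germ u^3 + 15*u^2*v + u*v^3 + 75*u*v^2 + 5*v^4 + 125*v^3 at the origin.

The Hessian of f at 0 has rank 0. Corank 2; j^3 = (u + 5*v)^3 is a perfect cube, so E-series; the 4-jet and mu = 7 give E_7.

E7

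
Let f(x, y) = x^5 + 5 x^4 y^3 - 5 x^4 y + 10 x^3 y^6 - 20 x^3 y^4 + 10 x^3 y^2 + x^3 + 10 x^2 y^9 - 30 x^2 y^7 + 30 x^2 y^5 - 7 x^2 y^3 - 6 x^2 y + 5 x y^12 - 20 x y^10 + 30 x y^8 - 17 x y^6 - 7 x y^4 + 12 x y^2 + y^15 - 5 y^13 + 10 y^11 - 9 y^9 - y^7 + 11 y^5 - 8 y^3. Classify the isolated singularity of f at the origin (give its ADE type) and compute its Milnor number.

The Hessian of f at 0 is [[0, 0], [0, 0]] with rank 0, so corank 2. A Groebner basis of the Jacobian ideal J(f) in C{x,y} is {-7*x^2/2 + x*y^3 + 14*x*y - 14*y^2, -2*x^2 + 8*x*y + y^4 - 8*y^2, x^3 - 12*x*y^2 + 16*y^3, x^2*y - 4*x*y^2 + 4*y^3}; counting standard monomials gives mu = 8. Corank 2; j^3 = (x - 2*y)^3 is a perfect cube, so E-series; the 5-jet and mu = 8 give E_8.

Type E8, Milnor number mu = 8.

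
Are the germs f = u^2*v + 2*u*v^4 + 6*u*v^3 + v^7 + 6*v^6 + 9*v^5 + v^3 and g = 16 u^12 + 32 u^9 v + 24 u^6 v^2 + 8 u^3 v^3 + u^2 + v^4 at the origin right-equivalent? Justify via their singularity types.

No.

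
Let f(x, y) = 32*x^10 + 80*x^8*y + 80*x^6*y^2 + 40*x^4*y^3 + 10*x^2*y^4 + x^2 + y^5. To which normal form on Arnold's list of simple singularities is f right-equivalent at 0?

A4

The Hessian of f at 0 has rank 1. Corank 1: A-series; mu = 4 gives A_4.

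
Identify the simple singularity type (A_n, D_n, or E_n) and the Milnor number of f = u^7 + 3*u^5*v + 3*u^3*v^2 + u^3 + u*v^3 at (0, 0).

The Hessian of f at 0 is [[0, 0], [0, 0]] with rank 0, so corank 2. A Groebner basis of the Jacobian ideal J(f) in C{u,v} is {u^3, u*v^2, 3*u^2 + v^3}; counting standard monomials gives mu = 7. Corank 2; j^3 = u^3 is a perfect cube, so E-series; the 4-jet and mu = 7 give E_7.

Type E7, Milnor number mu = 7.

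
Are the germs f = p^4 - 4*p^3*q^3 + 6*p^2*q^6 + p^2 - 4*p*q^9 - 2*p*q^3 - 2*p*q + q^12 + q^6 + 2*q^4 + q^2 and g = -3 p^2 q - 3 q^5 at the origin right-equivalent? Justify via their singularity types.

No.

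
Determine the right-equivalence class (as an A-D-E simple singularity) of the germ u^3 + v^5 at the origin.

E8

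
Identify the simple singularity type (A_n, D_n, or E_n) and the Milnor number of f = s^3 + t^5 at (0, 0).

The Hessian of f at 0 has rank 0. Corank 2; j^3 = s^3 is a perfect cube, so E-series; the 5-jet and mu = 8 give E_8.

Type E8, Milnor number mu = 8.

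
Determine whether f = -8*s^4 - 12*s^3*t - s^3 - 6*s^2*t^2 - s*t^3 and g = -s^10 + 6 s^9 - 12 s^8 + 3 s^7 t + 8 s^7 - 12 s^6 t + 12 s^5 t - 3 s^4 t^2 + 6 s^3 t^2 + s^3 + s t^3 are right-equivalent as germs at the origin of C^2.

Yes.

The Hessian of f at 0 has rank 0. Corank 2; j^3 = -s^3 is a perfect cube, so E-series; the 4-jet and mu = 7 give E_7. The Hessian of g at 0 has rank 0. Corank 2; j^3 = s^3 is a perfect cube, so E-series; the 4-jet and mu = 7 give E_7. Both have type E_7, hence right-equivalent.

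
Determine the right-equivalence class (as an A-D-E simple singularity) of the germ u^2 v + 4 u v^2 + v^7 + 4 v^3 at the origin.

D_{8}

The Hessian of f at 0 is [[0, 0], [0, 0]] with rank 0, so corank 2. A Groebner basis of the Jacobian ideal J(f) in C{u,v} is {u^2/7 + v^6 - 4*v^2/7, u^3 + 8*v^3, u*v + 2*v^2}; counting standard monomials gives mu = 8. Corank 2; j^3 = v*(u + 2*v)^2 has shape L^2 M (L != M), so D-series; mu = 8 gives D_8.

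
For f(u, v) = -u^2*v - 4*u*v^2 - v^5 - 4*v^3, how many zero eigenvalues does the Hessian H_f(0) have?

2

The Hessian at 0 is [[0, 0], [0, 0]] of rank 0; hence corank 2.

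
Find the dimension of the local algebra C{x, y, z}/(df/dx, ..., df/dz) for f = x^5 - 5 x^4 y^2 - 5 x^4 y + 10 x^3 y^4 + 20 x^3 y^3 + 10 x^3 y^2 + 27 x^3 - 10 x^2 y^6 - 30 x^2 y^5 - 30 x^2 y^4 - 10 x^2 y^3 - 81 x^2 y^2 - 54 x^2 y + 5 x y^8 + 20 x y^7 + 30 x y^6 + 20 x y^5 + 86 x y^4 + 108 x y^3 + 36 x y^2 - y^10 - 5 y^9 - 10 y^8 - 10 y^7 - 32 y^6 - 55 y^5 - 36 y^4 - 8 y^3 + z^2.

The Hessian of f at 0 is [[0, 0, 0], [0, 0, 0], [0, 0, 2]] with rank 1, so corank 2. A Groebner basis of the Jacobian ideal J(f) in C{x,y,z} is {3*x^2/4 + x*y^3 - 3*x*y^2/2 - x*y + y^3 + y^2/3, x^2 - 2*x*y^2 - 4*x*y/3 + y^4 + 4*y^3/3 + 4*y^2/9, x^3 + x^2/3 - 2*x*y^2 - 4*x*y/9 + 28*y^3/27 + 4*y^2/27, x^2*y + x^2/6 - 5*x*y^2/3 - 2*x*y/9 + 2*y^3/3 + 2*y^2/27, z}; counting standard monomials gives mu = 8. Corank 2; j^3 = (3*x - 2*y)^3 is a perfect cube, so E-series; the 5-jet and mu = 8 give E_8.

8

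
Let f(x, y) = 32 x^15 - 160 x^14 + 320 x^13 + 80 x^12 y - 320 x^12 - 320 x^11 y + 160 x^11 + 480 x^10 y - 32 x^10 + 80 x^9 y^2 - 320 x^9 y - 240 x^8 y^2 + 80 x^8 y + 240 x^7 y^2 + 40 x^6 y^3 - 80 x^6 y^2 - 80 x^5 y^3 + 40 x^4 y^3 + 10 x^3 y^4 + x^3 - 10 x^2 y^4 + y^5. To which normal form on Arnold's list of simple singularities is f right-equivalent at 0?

E_{8}

The Hessian of f at 0 is [[0, 0], [0, 0]] with rank 0, so corank 2. A Groebner basis of the Jacobian ideal J(f) in C{x,y} is {y^4, x^2}; counting standard monomials gives mu = 8. Corank 2; j^3 = x^3 is a perfect cube, so E-series; the 5-jet and mu = 8 give E_8.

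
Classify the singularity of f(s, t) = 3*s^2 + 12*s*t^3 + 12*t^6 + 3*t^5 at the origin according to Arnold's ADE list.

The Hessian of f at 0 is [[6, 0], [0, 0]] with rank 1, so corank 1. A Groebner basis of the Jacobian ideal J(f) in C{s,t} is {s/2 + t^3, s^2, s*t}; counting standard monomials gives mu = 4. Corank 1: A-series; mu = 4 gives A_4.

A_{4}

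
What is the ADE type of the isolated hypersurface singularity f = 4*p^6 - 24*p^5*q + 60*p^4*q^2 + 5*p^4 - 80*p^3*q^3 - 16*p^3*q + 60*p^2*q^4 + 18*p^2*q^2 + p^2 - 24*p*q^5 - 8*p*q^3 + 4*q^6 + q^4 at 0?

The Hessian of f at 0 is [[2, 0], [0, 0]] with rank 1, so corank 1. A Groebner basis of the Jacobian ideal J(f) in C{p,q} is {q^3, p}; counting standard monomials gives mu = 3. Corank 1: A-series; mu = 3 gives A_3.

A_{3}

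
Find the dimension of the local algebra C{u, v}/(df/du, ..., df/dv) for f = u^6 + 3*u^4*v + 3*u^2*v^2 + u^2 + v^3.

2

The Hessian of f at 0 has rank 1. Corank 1: A-series; mu = 2 gives A_2.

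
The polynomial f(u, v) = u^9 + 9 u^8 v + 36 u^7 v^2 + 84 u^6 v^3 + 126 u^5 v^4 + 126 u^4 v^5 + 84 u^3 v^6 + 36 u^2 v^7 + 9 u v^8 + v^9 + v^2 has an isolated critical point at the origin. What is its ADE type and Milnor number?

Type A_8, Milnor number mu = 8.

The Hessian of f at 0 has rank 1. Corank 1: A-series; mu = 8 gives A_8.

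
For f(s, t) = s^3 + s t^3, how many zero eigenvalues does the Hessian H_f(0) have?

2

Hessian at 0 has rank 0.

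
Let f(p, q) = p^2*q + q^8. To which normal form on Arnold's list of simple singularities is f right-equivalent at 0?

D_9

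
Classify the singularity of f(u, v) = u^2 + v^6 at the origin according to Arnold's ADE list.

The Hessian of f at 0 is [[2, 0], [0, 0]] with rank 1, so corank 1. A Groebner basis of the Jacobian ideal J(f) in C{u,v} is {v^5, u}; counting standard monomials gives mu = 5. Corank 1: A-series; mu = 5 gives A_5.

A5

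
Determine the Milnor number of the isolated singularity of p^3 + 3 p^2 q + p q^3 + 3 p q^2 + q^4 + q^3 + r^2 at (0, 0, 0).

7

The Hessian of f at 0 has rank 1. Corank 2; j^3 = (p + q)^3 is a perfect cube, so E-series; the 4-jet and mu = 7 give E_7.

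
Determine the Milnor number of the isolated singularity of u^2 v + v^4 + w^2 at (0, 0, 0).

The Hessian of f at 0 is [[0, 0, 0], [0, 0, 0], [0, 0, 2]] with rank 1, so corank 2. A Groebner basis of the Jacobian ideal J(f) in C{u,v,w} is {u^3, u^2/4 + v^3, u*v, w}; counting standard monomials gives mu = 5. Corank 2; j^3 = u^2*v has shape L^2 M (L != M), so D-series; mu = 5 gives D_5.

5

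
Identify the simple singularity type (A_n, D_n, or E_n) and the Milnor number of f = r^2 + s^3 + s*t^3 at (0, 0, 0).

The Hessian of f at 0 has rank 1. Corank 2; j^3 = s^3 is a perfect cube, so E-series; the 4-jet and mu = 7 give E_7.

Type E7, Milnor number mu = 7.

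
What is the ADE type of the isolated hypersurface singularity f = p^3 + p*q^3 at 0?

E_{7}

The Hessian of f at 0 is [[0, 0], [0, 0]] with rank 0, so corank 2. A Groebner basis of the Jacobian ideal J(f) in C{p,q} is {p^3, p*q^2, 3*p^2 + q^3}; counting standard monomials gives mu = 7. Corank 2; j^3 = p^3 is a perfect cube, so E-series; the 4-jet and mu = 7 give E_7.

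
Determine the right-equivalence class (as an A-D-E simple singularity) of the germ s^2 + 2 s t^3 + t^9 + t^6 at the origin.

A8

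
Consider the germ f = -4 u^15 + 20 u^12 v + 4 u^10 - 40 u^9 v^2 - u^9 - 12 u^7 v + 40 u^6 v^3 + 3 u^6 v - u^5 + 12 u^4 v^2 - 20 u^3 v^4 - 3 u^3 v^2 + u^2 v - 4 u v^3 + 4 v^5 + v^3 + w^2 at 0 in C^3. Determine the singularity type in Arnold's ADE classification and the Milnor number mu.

The Hessian of f at 0 is [[0, 0, 0], [0, 0, 0], [0, 0, 2]] with rank 1, so corank 2. A Groebner basis of the Jacobian ideal J(f) in C{u,v,w} is {v^3, u^2 + 3*v^2, u*v, w}; counting standard monomials gives mu = 4. Corank 2; j^3 = v*(u^2 + v^2) splits into three distinct lines over C (the quadratic factor has nonzero discriminant), so D_4.

Type D_{4}, Milnor number mu = 4.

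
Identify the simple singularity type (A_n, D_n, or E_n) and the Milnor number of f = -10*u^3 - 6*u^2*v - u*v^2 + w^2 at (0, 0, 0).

Type D_4, Milnor number mu = 4.

The Hessian of f at 0 has rank 1. Corank 2; j^3 = -u*(10*u^2 + 6*u*v + v^2) splits into three distinct lines over C (the quadratic factor has nonzero discriminant), so D_4.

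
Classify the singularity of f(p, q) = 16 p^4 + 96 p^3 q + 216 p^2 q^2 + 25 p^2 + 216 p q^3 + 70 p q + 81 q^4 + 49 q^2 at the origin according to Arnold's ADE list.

A_3

The Hessian of f at 0 has rank 1. Corank 1: A-series; mu = 3 gives A_3.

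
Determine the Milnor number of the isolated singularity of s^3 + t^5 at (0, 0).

8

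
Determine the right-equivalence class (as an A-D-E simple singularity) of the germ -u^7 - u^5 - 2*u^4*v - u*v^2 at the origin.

D6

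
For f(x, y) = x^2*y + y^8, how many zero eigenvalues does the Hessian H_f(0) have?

2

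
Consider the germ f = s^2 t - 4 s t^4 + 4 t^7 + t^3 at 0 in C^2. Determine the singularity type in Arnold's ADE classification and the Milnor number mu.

The Hessian of f at 0 has rank 0. Corank 2; j^3 = t*(s^2 + t^2) splits into three distinct lines over C (the quadratic factor has nonzero discriminant), so D_4.

Type D_4, Milnor number mu = 4.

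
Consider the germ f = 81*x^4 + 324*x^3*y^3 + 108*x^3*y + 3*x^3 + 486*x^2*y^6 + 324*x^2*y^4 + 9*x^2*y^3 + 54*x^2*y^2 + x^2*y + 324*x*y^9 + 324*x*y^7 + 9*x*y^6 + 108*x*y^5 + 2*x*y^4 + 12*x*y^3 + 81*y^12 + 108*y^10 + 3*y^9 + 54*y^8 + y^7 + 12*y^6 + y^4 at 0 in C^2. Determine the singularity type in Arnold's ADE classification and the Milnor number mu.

Type D_5, Milnor number mu = 5.

The Hessian of f at 0 has rank 0. Corank 2; j^3 = x^2*(3*x + y) has shape L^2 M (L != M), so D-series; mu = 5 gives D_5.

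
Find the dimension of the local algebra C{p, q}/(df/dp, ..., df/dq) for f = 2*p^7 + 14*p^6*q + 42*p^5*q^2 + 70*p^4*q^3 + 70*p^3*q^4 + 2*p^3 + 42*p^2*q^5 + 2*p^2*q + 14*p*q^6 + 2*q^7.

8

The Hessian of f at 0 has rank 0. Corank 2; j^3 = 2*p^2*(p + q) has shape L^2 M (L != M), so D-series; mu = 8 gives D_8.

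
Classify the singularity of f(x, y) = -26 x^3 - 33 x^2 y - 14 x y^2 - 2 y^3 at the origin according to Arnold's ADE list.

D4

The Hessian of f at 0 is [[0, 0], [0, 0]] with rank 0, so corank 2. A Groebner basis of the Jacobian ideal J(f) in C{x,y} is {y^3, x^2 - 2*y^2/3, x*y + y^2}; counting standard monomials gives mu = 4. Corank 2; j^3 = -(2*x + y)*(13*x^2 + 10*x*y + 2*y^2) splits into three distinct lines over C (the quadratic factor has nonzero discriminant), so D_4.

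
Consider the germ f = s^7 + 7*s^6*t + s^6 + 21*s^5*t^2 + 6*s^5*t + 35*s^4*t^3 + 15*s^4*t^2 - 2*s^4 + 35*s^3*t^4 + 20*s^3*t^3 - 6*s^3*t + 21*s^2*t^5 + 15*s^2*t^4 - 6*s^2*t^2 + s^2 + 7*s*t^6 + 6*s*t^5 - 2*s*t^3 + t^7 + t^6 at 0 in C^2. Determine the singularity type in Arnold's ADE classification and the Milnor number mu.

Type A_6, Milnor number mu = 6.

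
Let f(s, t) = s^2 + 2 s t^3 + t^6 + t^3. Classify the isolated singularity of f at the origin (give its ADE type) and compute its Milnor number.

The Hessian of f at 0 has rank 1. Corank 1: A-series; mu = 2 gives A_2.

Type A2, Milnor number mu = 2.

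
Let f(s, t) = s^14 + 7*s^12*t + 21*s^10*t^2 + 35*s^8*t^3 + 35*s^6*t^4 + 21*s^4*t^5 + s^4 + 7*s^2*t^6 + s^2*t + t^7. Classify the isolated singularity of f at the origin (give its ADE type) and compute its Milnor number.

Type D8, Milnor number mu = 8.

The Hessian of f at 0 has rank 0. Corank 2; j^3 = s^2*t has shape L^2 M (L != M), so D-series; mu = 8 gives D_8.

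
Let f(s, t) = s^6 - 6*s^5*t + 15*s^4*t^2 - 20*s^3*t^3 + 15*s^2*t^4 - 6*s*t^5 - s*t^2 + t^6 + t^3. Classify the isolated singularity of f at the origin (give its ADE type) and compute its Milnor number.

The Hessian of f at 0 has rank 0. Corank 2; j^3 = -t^2*(s - t) has shape L^2 M (L != M), so D-series; mu = 7 gives D_7.

Type D_7, Milnor number mu = 7.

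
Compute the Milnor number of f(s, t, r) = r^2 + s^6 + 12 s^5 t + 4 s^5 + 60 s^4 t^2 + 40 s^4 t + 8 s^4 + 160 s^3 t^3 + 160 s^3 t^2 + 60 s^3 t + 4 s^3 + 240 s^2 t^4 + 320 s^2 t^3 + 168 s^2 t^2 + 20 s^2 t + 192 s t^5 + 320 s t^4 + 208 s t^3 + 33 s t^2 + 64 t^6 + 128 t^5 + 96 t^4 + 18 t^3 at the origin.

The Hessian of f at 0 has rank 1. Corank 2; j^3 = (s + 2*t)*(2*s + 3*t)^2 has shape L^2 M (L != M), so D-series; mu = 7 gives D_7.

7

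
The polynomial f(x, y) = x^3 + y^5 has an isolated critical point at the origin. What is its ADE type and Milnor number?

The Hessian of f at 0 has rank 0. Corank 2; j^3 = x^3 is a perfect cube, so E-series; the 5-jet and mu = 8 give E_8.

Type E_{8}, Milnor number mu = 8.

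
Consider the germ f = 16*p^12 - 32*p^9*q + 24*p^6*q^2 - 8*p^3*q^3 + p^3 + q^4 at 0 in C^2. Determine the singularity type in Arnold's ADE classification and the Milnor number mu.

Type E6, Milnor number mu = 6.

The Hessian of f at 0 is [[0, 0], [0, 0]] with rank 0, so corank 2. A Groebner basis of the Jacobian ideal J(f) in C{p,q} is {q^3, p^2}; counting standard monomials gives mu = 6. Corank 2; j^3 = p^3 is a perfect cube, so E-series; the 4-jet and mu = 6 give E_6.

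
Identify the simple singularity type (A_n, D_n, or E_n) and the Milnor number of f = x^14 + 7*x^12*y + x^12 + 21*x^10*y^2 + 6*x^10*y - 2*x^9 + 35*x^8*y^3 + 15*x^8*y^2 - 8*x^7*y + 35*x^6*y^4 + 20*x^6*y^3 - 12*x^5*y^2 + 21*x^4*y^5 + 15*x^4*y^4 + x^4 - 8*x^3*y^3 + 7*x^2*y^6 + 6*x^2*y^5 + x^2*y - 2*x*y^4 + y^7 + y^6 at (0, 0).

The Hessian of f at 0 has rank 0. Corank 2; j^3 = x^2*y has shape L^2 M (L != M), so D-series; mu = 7 gives D_7.

Type D7, Milnor number mu = 7.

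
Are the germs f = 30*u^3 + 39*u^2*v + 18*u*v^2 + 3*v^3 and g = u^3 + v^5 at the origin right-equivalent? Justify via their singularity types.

The Hessian of f at 0 is [[0, 0], [0, 0]] with rank 0, so corank 2. A Groebner basis of the Jacobian ideal J(f) in C{u,v} is {v^3, u^2 - 3*v^2/11, u*v + 6*v^2/11}; counting standard monomials gives mu = 4. Corank 2; j^3 = 3*(2*u + v)*(5*u^2 + 4*u*v + v^2) splits into three distinct lines over C (the quadratic factor has nonzero discriminant), so D_4. The Hessian of g at 0 is [[0, 0], [0, 0]] with rank 0, so corank 2. A Groebner basis of the Jacobian ideal J(g) in C{u,v} is {v^4, u^2}; counting standard monomials gives mu = 8. Corank 2; j^3 = u^3 is a perfect cube, so E-series; the 5-jet and mu = 8 give E_8. f is D_4 but g is E_8, hence not right-equivalent.

No.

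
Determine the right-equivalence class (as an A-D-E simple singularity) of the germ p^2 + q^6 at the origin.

A5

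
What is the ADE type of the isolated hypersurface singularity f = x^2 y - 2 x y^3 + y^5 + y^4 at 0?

D_{5}

The Hessian of f at 0 has rank 0. Corank 2; j^3 = x^2*y has shape L^2 M (L != M), so D-series; mu = 5 gives D_5.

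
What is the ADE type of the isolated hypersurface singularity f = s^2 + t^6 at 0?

A_{5}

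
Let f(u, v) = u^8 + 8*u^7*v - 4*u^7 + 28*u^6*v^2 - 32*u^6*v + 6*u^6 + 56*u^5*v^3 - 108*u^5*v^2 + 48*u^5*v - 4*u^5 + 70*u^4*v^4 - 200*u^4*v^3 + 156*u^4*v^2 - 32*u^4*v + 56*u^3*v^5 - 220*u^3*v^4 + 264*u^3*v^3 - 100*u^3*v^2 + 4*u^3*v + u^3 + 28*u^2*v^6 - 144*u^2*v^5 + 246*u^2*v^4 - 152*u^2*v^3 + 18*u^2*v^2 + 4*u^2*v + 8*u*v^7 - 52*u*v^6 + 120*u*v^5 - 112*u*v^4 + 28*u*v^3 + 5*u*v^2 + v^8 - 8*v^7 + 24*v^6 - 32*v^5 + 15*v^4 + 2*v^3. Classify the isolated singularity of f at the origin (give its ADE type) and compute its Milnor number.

The Hessian of f at 0 has rank 0. Corank 2; j^3 = (u + v)^2*(u + 2*v) has shape L^2 M (L != M), so D-series; mu = 5 gives D_5.

Type D5, Milnor number mu = 5.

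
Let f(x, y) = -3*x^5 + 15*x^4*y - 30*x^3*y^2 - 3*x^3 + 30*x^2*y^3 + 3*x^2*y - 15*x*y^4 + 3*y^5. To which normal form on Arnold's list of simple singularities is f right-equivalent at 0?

The Hessian of f at 0 is [[0, 0], [0, 0]] with rank 0, so corank 2. A Groebner basis of the Jacobian ideal J(f) in C{x,y} is {x*y/5 + y^4, x*y^2, x^2 - x*y}; counting standard monomials gives mu = 6. Corank 2; j^3 = -3*x^2*(x - y) has shape L^2 M (L != M), so D-series; mu = 6 gives D_6.

D_6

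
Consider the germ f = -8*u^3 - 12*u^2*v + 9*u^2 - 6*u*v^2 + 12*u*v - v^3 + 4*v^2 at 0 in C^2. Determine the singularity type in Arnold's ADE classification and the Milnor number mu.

Type A_2, Milnor number mu = 2.

The Hessian of f at 0 is [[18, 12], [12, 8]] with rank 1, so corank 1. A Groebner basis of the Jacobian ideal J(f) in C{u,v} is {v^2, u + 2*v/3}; counting standard monomials gives mu = 2. Corank 1: A-series; mu = 2 gives A_2.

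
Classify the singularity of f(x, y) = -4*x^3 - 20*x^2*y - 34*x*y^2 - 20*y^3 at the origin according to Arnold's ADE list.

D_{4}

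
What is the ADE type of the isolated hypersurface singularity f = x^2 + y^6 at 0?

The Hessian of f at 0 has rank 1. Corank 1: A-series; mu = 5 gives A_5.

A_{5}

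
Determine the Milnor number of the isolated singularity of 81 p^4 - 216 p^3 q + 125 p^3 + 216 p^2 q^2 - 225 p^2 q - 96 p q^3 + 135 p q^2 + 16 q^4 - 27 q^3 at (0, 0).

The Hessian of f at 0 is [[0, 0], [0, 0]] with rank 0, so corank 2. A Groebner basis of the Jacobian ideal J(f) in C{p,q} is {q^4, p*q^2 - 28*q^3/45, p^2 - 6*p*q/5 + 9*q^2/25}; counting standard monomials gives mu = 6. Corank 2; j^3 = (5*p - 3*q)^3 is a perfect cube, so E-series; the 4-jet and mu = 6 give E_6.

6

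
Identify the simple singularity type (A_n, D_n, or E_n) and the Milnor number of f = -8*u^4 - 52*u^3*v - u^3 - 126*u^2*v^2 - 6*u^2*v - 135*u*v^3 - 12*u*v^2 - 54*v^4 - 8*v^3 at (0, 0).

The Hessian of f at 0 is [[0, 0], [0, 0]] with rank 0, so corank 2. A Groebner basis of the Jacobian ideal J(f) in C{u,v} is {3*u^2/4 + 3*u*v + v^4 - v^3/4 + 3*v^2, u^3 + 21*u^2/2 + 42*u*v + 9*v^3/2 + 42*v^2, u^2*v - 15*u^2/4 - 15*u*v - 11*v^3/4 - 15*v^2, u^2 + u*v^2 + 4*u*v + 5*v^3/3 + 4*v^2}; counting standard monomials gives mu = 7. Corank 2; j^3 = -(u + 2*v)^3 is a perfect cube, so E-series; the 4-jet and mu = 7 give E_7.

Type E_{7}, Milnor number mu = 7.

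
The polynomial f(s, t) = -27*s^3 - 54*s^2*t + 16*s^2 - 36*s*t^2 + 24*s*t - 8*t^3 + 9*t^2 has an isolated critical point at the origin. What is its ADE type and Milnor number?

Type A2, Milnor number mu = 2.

The Hessian of f at 0 is [[32, 24], [24, 18]] with rank 1, so corank 1. A Groebner basis of the Jacobian ideal J(f) in C{s,t} is {t^2, s + 3*t/4}; counting standard monomials gives mu = 2. Corank 1: A-series; mu = 2 gives A_2.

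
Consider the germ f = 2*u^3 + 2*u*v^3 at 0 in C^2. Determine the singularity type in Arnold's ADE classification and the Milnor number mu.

Type E7, Milnor number mu = 7.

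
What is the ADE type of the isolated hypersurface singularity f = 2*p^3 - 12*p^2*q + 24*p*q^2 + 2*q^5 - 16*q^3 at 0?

E_8

The Hessian of f at 0 is [[0, 0], [0, 0]] with rank 0, so corank 2. A Groebner basis of the Jacobian ideal J(f) in C{p,q} is {q^4, p^2 - 4*p*q + 4*q^2}; counting standard monomials gives mu = 8. Corank 2; j^3 = 2*(p - 2*q)^3 is a perfect cube, so E-series; the 5-jet and mu = 8 give E_8.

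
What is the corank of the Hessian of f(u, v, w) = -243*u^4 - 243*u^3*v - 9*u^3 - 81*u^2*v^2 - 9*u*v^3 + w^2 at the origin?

2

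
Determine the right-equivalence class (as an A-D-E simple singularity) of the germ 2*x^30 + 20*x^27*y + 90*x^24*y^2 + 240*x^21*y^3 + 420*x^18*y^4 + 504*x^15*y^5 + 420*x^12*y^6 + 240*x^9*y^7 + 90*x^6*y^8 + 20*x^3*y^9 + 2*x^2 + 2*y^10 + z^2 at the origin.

A_{9}

The Hessian of f at 0 has rank 2. Corank 1: A-series; mu = 9 gives A_9.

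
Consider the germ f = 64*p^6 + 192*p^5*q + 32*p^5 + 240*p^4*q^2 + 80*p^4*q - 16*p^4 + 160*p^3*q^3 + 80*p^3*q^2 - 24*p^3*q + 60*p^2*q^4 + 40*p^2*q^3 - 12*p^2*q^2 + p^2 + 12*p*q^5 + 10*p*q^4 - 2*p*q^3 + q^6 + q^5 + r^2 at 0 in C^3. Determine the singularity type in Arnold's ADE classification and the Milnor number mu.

The Hessian of f at 0 has rank 2. Corank 1: A-series; mu = 4 gives A_4.

Type A4, Milnor number mu = 4.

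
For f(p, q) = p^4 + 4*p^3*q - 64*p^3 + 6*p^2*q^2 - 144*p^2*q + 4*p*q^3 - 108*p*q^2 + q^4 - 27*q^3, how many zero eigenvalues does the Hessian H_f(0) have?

Hessian at 0 has rank 0.

2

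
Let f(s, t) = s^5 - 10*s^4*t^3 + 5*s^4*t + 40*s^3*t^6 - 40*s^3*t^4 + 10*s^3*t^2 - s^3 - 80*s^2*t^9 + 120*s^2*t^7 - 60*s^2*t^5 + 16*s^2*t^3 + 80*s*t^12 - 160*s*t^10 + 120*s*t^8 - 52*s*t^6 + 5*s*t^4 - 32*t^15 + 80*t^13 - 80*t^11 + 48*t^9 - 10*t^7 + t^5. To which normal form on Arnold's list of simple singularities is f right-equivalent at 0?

E8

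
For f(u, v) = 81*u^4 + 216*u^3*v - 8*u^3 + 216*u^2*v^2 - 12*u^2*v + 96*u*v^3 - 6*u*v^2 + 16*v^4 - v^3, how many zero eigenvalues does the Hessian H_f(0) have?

Hessian at 0 has rank 0.

2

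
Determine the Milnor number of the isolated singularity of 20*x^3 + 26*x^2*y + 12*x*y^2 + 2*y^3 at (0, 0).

The Hessian of f at 0 is [[0, 0], [0, 0]] with rank 0, so corank 2. A Groebner basis of the Jacobian ideal J(f) in C{x,y} is {y^3, x^2 - 3*y^2/11, x*y + 6*y^2/11}; counting standard monomials gives mu = 4. Corank 2; j^3 = 2*(2*x + y)*(5*x^2 + 4*x*y + y^2) splits into three distinct lines over C (the quadratic factor has nonzero discriminant), so D_4.

4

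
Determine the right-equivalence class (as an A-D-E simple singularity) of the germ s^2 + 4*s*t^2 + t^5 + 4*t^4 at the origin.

A_{4}

The Hessian of f at 0 has rank 1. Corank 1: A-series; mu = 4 gives A_4.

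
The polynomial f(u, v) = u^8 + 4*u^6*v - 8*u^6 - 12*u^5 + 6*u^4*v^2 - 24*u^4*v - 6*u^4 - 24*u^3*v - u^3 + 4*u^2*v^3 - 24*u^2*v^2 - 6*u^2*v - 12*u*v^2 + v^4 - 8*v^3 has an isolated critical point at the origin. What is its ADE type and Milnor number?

The Hessian of f at 0 has rank 0. Corank 2; j^3 = -(u + 2*v)^3 is a perfect cube, so E-series; the 4-jet and mu = 6 give E_6.

Type E_{6}, Milnor number mu = 6.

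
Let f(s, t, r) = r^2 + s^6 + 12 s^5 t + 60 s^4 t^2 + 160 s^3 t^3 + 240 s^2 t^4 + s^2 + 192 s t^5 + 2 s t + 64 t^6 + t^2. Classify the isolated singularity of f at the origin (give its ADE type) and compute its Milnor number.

Type A5, Milnor number mu = 5.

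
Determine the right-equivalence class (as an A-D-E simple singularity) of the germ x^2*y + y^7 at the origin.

The Hessian of f at 0 is [[0, 0], [0, 0]] with rank 0, so corank 2. A Groebner basis of the Jacobian ideal J(f) in C{x,y} is {x^2/7 + y^6, x^3, x*y}; counting standard monomials gives mu = 8. Corank 2; j^3 = x^2*y has shape L^2 M (L != M), so D-series; mu = 8 gives D_8.

D8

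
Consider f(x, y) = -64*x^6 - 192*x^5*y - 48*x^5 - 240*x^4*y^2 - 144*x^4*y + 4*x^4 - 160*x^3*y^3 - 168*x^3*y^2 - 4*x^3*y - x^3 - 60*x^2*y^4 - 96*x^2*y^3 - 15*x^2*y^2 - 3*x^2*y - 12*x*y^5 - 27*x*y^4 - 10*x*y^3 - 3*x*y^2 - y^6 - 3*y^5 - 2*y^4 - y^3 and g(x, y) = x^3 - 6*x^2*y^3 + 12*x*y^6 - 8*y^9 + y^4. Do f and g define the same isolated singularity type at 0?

The Hessian of f at 0 has rank 0. Corank 2; j^3 = -(x + y)^3 is a perfect cube, so E-series; the 4-jet and mu = 6 give E_6. The Hessian of g at 0 has rank 0. Corank 2; j^3 = x^3 is a perfect cube, so E-series; the 4-jet and mu = 6 give E_6. Both have type E_6, hence right-equivalent.

Yes.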